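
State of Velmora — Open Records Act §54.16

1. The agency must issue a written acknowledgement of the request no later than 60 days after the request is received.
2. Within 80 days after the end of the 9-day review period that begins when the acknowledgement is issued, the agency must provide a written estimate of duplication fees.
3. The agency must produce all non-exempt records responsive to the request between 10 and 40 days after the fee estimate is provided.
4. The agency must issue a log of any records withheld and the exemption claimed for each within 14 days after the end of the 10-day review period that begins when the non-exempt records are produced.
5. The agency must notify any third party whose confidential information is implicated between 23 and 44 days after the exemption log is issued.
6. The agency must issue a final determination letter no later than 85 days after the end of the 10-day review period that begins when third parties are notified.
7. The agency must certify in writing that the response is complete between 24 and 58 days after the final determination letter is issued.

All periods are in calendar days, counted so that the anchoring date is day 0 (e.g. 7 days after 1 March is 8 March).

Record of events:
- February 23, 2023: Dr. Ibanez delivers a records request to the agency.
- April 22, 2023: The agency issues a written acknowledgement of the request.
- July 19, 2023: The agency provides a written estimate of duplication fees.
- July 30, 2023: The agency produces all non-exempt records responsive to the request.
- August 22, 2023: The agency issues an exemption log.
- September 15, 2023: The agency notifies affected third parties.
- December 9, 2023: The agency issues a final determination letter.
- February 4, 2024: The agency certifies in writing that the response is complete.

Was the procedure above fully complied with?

Yes

Step 1 — counting 60 days from February 23, 2023 (when the request is received) gives a deadline of April 24, 2023; completed April 22, 2023, before the deadline.
Step 2 — counting 80 days from May 1, 2023 (end of the 9-day review period, which began when the acknowledgement is issued on April 22, 2023) gives a deadline of July 20, 2023; July 19, 2023 is within that limit.
Step 3 — 10 and 40 days from July 19, 2023 (when the fee estimate is provided) are July 29, 2023 and August 28, 2023 respectively; July 30, 2023 falls inside that range.
Step 4 — counting 14 days from August 9, 2023 (end of the 10-day review period, which began when the non-exempt records are produced on July 30, 2023) gives a deadline of August 23, 2023; August 22, 2023 is within that limit.
Step 5 — 23 and 44 days from August 22, 2023 (when the exemption log is issued) are September 14, 2023 and October 5, 2023 respectively; done September 15, 2023 — within the window.
Step 6 — counting 85 days from September 25, 2023 (end of the 10-day review period, which began when third parties are notified on September 15, 2023) gives a deadline of December 19, 2023; done December 9, 2023 — timely.
Step 7 — 24 and 58 days from December 9, 2023 (when the final determination letter is issued) are January 2, 2024 and February 5, 2024 respectively; February 4, 2024 falls inside that range.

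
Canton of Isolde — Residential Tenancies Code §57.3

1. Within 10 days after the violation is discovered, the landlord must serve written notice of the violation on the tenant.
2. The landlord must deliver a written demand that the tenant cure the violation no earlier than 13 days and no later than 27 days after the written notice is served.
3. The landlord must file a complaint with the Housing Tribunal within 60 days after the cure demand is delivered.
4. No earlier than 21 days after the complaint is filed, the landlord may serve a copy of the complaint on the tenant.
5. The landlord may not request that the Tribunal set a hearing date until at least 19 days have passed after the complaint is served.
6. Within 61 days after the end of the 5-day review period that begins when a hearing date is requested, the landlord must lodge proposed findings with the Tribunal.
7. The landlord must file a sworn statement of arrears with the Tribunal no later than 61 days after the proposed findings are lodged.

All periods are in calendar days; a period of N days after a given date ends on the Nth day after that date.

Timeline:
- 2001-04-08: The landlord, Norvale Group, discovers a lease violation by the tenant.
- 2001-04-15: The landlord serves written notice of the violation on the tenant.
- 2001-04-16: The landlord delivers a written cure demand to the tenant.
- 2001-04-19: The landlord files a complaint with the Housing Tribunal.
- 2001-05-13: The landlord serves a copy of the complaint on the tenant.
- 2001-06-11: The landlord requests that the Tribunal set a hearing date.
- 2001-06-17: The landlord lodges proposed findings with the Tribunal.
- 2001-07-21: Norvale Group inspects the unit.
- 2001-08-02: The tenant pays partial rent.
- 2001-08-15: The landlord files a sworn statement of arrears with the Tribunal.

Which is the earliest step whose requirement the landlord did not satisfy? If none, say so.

Step 2

Step 1: 10 days after 2001-04-08 (when the violation is discovered) is 2001-04-18; completed 2001-04-15, before the deadline.
Step 2: the window is 13–27 days after 2001-04-15 (when the written notice is served), so 2001-04-28 through 2001-05-12; done 2001-04-16 — 12 days before the window opened.
Later steps need not be reached.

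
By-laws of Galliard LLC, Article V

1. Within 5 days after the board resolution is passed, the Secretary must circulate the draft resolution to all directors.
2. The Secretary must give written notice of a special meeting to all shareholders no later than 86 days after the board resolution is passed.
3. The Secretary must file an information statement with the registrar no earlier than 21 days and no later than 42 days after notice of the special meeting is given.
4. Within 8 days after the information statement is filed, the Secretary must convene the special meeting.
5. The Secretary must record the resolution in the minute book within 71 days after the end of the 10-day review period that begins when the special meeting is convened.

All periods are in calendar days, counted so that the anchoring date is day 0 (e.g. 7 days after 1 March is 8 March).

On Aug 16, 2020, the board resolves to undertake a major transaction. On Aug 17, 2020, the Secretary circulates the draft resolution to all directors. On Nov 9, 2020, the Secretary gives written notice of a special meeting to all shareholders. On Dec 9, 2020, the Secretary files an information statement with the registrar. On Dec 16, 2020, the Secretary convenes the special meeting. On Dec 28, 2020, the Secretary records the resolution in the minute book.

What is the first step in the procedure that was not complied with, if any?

None — every step was satisfied

Step 1 — counting 5 days from Aug 16, 2020 (when the board resolution is passed) gives a deadline of Aug 21, 2020; Aug 17, 2020 is within that limit.
Step 2 — counting 86 days from Aug 16, 2020 (when the board resolution is passed) gives a deadline of Nov 10, 2020; done Nov 9, 2020 — timely.
Step 3 — 21 and 42 days from Nov 9, 2020 (when notice of the special meeting is given) are Nov 30, 2020 and Dec 21, 2020 respectively; done Dec 9, 2020 — within the window.
Step 4 — counting 8 days from Dec 9, 2020 (when the information statement is filed) gives a deadline of Dec 17, 2020; Dec 16, 2020 is within that limit.
Step 5 — counting 71 days from Dec 26, 2020 (end of the 10-day review period, which began when the special meeting is convened on Dec 16, 2020) gives a deadline of Mar 7, 2021; done Dec 28, 2020 — timely.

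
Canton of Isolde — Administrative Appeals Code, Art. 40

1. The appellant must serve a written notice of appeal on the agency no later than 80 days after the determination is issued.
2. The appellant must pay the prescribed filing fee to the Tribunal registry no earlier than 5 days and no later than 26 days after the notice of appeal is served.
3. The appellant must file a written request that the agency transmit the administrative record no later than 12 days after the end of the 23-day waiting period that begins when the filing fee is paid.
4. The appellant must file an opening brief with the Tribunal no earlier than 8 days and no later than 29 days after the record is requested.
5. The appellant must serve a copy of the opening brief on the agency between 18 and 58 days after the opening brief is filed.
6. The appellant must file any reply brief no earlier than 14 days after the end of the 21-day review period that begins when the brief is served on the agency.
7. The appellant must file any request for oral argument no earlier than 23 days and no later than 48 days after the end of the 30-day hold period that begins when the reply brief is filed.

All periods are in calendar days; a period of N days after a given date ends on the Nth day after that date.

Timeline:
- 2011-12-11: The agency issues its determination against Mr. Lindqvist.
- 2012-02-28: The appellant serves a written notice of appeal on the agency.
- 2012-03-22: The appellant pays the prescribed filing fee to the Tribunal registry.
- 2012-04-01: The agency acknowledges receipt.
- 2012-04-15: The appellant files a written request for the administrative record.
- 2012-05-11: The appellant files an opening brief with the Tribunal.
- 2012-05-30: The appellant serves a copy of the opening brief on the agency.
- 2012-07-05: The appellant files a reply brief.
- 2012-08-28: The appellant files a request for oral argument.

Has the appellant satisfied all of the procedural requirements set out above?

Yes

Step 1: 80 days after 2011-12-11 (when the determination is issued) is 2012-02-29; done 2012-02-28 — timely.
Step 2: the window is 5–26 days after 2012-02-28 (when the notice of appeal is served), so 2012-03-04 through 2012-03-25; done 2012-03-22 — within the window.
Step 3: 12 days after 2012-04-14 (end of the 23-day waiting period, which began when the filing fee is paid on 2012-03-22) is 2012-04-26; completed 2012-04-15, before the deadline.
Step 4: the window is 8–29 days after 2012-04-15 (when the record is requested), so 2012-04-23 through 2012-05-14; 2012-05-11 falls inside that range.
Step 5: the window is 18–58 days after 2012-05-11 (when the opening brief is filed), so 2012-05-29 through 2012-07-08; done 2012-05-30 — within the window.
Step 6: the earliest permitted date is 14 days after 2012-06-20 (end of the 21-day review period, which began when the brief is served on the agency on 2012-05-30), i.e. 2012-07-04; done 2012-07-05, after the minimum wait.
Step 7: the window is 23–48 days after 2012-08-04 (end of the 30-day hold period, which began when the reply brief is filed on 2012-07-05), so 2012-08-27 through 2012-09-21; done 2012-08-28, which is between those dates.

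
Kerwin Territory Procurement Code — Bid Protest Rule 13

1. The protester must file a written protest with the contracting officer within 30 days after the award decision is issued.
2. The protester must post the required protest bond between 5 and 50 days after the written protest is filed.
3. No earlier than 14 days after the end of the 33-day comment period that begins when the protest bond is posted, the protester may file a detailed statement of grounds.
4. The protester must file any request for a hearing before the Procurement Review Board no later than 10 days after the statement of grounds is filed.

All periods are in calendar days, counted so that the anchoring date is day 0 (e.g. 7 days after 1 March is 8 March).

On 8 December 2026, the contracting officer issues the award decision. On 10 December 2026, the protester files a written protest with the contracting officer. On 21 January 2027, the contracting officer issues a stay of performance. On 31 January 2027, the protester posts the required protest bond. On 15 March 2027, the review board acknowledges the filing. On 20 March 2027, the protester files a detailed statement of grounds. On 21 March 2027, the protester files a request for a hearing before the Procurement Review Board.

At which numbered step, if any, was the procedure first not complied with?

Step 1 — counting 30 days from 8 December 2026 (when the award decision is issued) gives a deadline of 7 January 2027; 10 December 2026 is within that limit.
Step 2 — 5 and 50 days from 10 December 2026 (when the written protest is filed) are 15 December 2026 and 29 January 2027 respectively; done 31 January 2027 — 2 days after the window closed.

Step 2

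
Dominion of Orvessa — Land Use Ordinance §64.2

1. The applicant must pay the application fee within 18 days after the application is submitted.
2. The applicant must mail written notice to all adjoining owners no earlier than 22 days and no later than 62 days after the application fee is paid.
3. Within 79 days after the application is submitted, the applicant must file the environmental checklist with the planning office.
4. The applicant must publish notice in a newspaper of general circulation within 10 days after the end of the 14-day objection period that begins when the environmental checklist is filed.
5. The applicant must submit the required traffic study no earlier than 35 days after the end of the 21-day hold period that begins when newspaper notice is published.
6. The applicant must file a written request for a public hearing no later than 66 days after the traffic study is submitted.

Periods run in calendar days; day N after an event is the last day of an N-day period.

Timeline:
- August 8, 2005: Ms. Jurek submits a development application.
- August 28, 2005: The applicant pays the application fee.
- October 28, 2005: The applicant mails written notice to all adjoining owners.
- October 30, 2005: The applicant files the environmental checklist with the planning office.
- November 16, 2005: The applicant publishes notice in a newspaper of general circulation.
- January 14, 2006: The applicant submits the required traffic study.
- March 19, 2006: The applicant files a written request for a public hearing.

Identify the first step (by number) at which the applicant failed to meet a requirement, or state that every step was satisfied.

Step 1 — counting 18 days from August 8, 2005 (when the application is submitted) gives a deadline of August 26, 2005; not done until August 28, 2005, 2 days after the deadline.
No need to go further; step 1 was not satisfied.

Step 1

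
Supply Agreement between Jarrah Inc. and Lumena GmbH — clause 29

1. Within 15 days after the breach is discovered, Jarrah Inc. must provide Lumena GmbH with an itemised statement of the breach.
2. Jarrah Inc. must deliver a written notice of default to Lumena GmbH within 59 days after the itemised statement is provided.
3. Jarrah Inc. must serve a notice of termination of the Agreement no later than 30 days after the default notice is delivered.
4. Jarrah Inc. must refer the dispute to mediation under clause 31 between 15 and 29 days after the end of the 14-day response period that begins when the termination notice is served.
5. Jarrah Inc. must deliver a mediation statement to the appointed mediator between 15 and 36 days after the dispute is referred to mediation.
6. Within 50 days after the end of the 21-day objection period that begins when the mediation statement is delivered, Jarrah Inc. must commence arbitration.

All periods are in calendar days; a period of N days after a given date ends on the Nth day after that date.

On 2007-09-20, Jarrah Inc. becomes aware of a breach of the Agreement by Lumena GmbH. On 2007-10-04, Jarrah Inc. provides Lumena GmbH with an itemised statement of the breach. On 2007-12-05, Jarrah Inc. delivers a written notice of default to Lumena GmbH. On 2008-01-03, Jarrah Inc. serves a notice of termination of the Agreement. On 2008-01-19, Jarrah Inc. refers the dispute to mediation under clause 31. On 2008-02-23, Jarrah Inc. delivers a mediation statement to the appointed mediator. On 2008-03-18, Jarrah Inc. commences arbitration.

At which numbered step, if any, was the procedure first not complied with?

Step 1: 15 days after 2007-09-20 (when the breach is discovered) is 2007-10-05; 2007-10-04 is within that limit.
Step 2: 59 days after 2007-10-04 (when the itemised statement is provided) is 2007-12-02; not done until 2007-12-05, 3 days after the deadline.
The analysis stops there.

Step 2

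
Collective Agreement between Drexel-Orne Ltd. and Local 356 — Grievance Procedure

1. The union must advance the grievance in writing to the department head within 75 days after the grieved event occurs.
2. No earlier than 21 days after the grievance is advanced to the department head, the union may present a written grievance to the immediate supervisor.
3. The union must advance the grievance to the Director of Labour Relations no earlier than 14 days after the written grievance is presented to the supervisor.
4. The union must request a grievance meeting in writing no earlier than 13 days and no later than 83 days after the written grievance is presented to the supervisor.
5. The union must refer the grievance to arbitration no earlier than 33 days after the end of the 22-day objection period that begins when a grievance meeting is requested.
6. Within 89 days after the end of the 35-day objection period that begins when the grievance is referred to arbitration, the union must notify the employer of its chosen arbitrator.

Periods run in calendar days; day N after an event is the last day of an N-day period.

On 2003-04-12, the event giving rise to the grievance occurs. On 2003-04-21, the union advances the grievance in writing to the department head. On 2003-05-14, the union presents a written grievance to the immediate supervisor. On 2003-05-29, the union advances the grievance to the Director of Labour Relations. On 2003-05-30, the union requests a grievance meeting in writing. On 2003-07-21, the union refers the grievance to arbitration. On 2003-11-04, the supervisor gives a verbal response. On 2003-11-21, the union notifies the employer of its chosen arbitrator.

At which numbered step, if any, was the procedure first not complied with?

Step 1: 75 days after 2003-04-12 (when the grieved event occurs) is 2003-06-26; done 2003-04-21 — timely.
Step 2: the earliest permitted date is 21 days after 2003-04-21 (when the grievance is advanced to the department head), i.e. 2003-05-12; done 2003-05-14 — permitted.
Step 3: the earliest permitted date is 14 days after 2003-05-14 (when the written grievance is presented to the supervisor), i.e. 2003-05-28; 2003-05-29 is on or after that date.
Step 4: the window is 13–83 days after 2003-05-14 (when the written grievance is presented to the supervisor), so 2003-05-27 through 2003-08-05; done 2003-05-30, which is between those dates.
Step 5: the earliest permitted date is 33 days after 2003-06-21 (end of the 22-day objection period, which began when a grievance meeting is requested on 2003-05-30), i.e. 2003-07-24; 2003-07-21 is 3 days before the earliest permitted date.

Step 5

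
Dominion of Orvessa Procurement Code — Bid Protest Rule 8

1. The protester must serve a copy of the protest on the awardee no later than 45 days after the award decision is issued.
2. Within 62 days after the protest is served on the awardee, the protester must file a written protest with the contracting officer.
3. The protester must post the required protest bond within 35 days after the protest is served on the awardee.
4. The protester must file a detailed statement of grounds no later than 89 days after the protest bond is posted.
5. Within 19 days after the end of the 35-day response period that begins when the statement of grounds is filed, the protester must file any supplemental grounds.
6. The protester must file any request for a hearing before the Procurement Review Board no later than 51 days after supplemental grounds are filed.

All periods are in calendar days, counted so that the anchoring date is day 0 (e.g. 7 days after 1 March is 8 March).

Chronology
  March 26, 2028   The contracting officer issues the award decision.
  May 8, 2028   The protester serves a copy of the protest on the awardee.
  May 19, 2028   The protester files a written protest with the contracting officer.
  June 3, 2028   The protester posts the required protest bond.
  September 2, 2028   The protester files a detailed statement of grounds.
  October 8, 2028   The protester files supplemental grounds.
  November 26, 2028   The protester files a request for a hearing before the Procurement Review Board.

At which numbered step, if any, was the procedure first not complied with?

Step 1: 45 days after March 26, 2028 (when the award decision is issued) is May 10, 2028; May 8, 2028 is within that limit.
Step 2: 62 days after May 8, 2028 (when the protest is served on the awardee) is July 9, 2028; done May 19, 2028 — timely.
Step 3: 35 days after May 8, 2028 (when the protest is served on the awardee) is June 12, 2028; June 3, 2028 is within that limit.
Step 4: 89 days after June 3, 2028 (when the protest bond is posted) is August 31, 2028; September 2, 2028 misses that deadline by 2 days.
No need to go further; step 4 was not satisfied.

Step 4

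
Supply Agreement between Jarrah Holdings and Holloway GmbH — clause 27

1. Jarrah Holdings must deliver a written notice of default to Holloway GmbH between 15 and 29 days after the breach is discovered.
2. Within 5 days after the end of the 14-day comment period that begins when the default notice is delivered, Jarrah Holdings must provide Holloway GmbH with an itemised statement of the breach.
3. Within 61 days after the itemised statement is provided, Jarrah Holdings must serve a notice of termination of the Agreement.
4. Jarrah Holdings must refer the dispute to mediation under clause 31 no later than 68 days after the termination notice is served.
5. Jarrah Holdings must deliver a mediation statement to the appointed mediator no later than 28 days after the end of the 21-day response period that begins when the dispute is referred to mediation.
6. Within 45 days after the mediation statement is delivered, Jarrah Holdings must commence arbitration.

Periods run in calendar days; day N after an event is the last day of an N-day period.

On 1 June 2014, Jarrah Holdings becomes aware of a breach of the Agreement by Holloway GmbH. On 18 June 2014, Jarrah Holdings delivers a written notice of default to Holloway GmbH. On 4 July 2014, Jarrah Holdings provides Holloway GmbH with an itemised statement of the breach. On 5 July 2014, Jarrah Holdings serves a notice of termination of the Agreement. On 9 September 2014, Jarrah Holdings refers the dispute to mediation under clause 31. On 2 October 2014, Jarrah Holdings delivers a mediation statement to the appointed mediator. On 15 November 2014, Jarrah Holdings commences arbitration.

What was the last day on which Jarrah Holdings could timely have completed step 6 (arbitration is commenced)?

16 November 2014

Step 6 runs from 2 October 2014, when the mediation statement is delivered. 45 days after 2 October 2014 is 16 November 2014.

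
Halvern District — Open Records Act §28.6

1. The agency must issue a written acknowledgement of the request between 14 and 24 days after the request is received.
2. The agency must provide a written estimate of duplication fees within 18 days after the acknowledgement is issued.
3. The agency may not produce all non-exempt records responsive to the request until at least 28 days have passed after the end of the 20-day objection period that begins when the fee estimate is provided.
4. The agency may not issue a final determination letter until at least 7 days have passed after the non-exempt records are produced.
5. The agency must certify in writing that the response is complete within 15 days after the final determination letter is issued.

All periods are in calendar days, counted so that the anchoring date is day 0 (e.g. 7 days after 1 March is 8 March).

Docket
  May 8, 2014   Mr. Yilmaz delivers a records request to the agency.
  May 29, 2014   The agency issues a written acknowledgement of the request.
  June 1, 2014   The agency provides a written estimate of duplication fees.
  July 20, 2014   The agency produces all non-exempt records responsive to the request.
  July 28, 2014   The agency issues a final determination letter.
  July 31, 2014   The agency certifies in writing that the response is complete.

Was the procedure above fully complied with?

Yes

Step 1 — 14 and 24 days from May 8, 2014 (when the request is received) are May 22, 2014 and June 1, 2014 respectively; done May 29, 2014 — within the window.
Step 2 — counting 18 days from May 29, 2014 (when the acknowledgement is issued) gives a deadline of June 16, 2014; June 1, 2014 is within that limit.
Step 3 — must wait 28 days from June 21, 2014 (end of the 20-day objection period, which began when the fee estimate is provided on June 1, 2014), so not before July 19, 2014; July 20, 2014 is on or after that date.
Step 4 — must wait 7 days from July 20, 2014 (when the non-exempt records are produced), so not before July 27, 2014; done July 28, 2014, after the minimum wait.
Step 5 — counting 15 days from July 28, 2014 (when the final determination letter is issued) gives a deadline of August 12, 2014; done July 31, 2014 — timely.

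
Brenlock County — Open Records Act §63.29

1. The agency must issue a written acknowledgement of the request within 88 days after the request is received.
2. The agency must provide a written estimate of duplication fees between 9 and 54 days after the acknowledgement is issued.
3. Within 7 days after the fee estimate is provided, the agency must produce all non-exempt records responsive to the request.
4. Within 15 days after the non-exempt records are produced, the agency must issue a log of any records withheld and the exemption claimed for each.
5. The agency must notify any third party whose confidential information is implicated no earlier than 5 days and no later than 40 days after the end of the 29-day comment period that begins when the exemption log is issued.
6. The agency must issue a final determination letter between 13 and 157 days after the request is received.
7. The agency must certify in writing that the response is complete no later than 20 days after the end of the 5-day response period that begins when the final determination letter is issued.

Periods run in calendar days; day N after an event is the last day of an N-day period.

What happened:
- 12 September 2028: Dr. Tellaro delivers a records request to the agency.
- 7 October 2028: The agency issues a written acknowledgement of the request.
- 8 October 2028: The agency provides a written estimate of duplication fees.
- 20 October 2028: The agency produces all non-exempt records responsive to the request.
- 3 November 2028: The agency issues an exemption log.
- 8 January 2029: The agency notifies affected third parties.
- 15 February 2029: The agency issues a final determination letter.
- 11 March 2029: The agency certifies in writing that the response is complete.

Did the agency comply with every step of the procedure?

(1) due by 12 September 2028 + 88 days = 9 December 2028; completed 7 October 2028, before the deadline.
(2) the permitted window runs from 7 October 2028 + 9 = 16 October 2028 to 7 October 2028 + 54 = 30 November 2028; 8 October 2028 is 8 days too early.
That is the first point of non-compliance.

No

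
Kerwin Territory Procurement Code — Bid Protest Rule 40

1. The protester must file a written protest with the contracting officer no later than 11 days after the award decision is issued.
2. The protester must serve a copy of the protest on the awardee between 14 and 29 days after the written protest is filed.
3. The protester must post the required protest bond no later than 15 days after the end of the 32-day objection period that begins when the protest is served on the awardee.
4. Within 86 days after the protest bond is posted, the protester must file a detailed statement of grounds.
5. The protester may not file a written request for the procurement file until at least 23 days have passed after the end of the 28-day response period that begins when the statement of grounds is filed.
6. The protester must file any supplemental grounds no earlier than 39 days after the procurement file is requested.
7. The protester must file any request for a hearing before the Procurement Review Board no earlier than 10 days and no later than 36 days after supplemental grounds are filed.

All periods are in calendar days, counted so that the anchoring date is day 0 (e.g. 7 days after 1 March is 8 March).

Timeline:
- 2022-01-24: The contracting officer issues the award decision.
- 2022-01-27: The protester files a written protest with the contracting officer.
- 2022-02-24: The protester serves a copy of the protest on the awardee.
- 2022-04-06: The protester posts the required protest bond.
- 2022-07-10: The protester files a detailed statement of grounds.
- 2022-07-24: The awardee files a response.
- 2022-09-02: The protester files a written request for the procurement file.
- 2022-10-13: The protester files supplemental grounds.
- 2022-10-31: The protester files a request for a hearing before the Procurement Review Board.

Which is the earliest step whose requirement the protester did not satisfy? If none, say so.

Step 1: 11 days after 2022-01-24 (when the award decision is issued) is 2022-02-04; completed 2022-01-27, before the deadline.
Step 2: the window is 14–29 days after 2022-01-27 (when the written protest is filed), so 2022-02-10 through 2022-02-25; 2022-02-24 falls inside that range.
Step 3: 15 days after 2022-03-28 (end of the 32-day objection period, which began when the protest is served on the awardee on 2022-02-24) is 2022-04-12; done 2022-04-06 — timely.
Step 4: 86 days after 2022-04-06 (when the protest bond is posted) is 2022-07-01; 2022-07-10 misses that deadline by 9 days.
Later steps need not be reached.

Step 4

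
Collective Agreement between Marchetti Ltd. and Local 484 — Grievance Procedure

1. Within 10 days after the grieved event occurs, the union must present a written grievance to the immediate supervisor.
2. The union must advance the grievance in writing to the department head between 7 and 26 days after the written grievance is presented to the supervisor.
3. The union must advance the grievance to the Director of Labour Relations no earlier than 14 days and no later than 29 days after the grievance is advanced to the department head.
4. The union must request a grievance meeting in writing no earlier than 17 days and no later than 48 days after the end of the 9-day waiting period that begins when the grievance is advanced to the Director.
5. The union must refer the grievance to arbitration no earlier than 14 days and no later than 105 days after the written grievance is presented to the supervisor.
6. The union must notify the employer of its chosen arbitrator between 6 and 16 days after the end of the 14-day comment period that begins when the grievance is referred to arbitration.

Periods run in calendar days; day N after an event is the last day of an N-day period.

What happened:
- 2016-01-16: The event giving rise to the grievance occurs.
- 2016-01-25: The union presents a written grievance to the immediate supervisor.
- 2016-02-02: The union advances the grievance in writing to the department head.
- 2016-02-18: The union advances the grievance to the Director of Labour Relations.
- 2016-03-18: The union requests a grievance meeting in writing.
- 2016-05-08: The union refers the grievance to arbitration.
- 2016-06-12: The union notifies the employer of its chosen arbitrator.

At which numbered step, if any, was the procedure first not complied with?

Step 6

Step 1: 10 days after 2016-01-16 (when the grieved event occurs) is 2016-01-26; completed 2016-01-25, before the deadline.
Step 2: the window is 7–26 days after 2016-01-25 (when the written grievance is presented to the supervisor), so 2016-02-01 through 2016-02-20; done 2016-02-02, which is between those dates.
Step 3: the window is 14–29 days after 2016-02-02 (when the grievance is advanced to the department head), so 2016-02-16 through 2016-03-02; done 2016-02-18 — within the window.
Step 4: the window is 17–48 days after 2016-02-27 (end of the 9-day waiting period, which began when the grievance is advanced to the Director on 2016-02-18), so 2016-03-15 through 2016-04-15; done 2016-03-18 — within the window.
Step 5: the window is 14–105 days after 2016-01-25 (when the written grievance is presented to the supervisor), so 2016-02-08 through 2016-05-09; done 2016-05-08 — within the window.
Step 6: the window is 6–16 days after 2016-05-22 (end of the 14-day comment period, which began when the grievance is referred to arbitration on 2016-05-08), so 2016-05-28 through 2016-06-07; 2016-06-12 is 5 days past the end of the window.
The procedure was therefore not followed at step 6.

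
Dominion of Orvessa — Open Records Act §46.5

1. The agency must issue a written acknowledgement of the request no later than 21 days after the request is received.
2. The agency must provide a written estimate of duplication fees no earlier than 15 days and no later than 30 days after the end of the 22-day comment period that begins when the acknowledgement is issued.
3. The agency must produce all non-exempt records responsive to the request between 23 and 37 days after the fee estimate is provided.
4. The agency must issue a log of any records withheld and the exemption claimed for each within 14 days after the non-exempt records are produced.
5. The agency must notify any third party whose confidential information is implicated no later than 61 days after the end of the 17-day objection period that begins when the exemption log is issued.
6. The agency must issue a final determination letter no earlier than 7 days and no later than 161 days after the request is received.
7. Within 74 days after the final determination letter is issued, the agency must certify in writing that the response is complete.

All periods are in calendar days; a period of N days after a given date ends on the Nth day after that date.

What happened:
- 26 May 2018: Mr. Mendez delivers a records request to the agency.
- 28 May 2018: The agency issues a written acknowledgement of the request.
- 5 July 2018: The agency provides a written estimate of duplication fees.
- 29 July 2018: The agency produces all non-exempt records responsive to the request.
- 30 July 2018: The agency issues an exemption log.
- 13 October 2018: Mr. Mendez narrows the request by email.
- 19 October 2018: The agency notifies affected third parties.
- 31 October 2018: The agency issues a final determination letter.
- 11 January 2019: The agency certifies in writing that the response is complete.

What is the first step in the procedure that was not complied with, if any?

Step 1: 21 days after 26 May 2018 (when the request is received) is 16 June 2018; completed 28 May 2018, before the deadline.
Step 2: the window is 15–30 days after 19 June 2018 (end of the 22-day comment period, which began when the acknowledgement is issued on 28 May 2018), so 4 July 2018 through 19 July 2018; done 5 July 2018, which is between those dates.
Step 3: the window is 23–37 days after 5 July 2018 (when the fee estimate is provided), so 28 July 2018 through 11 August 2018; 29 July 2018 falls inside that range.
Step 4: 14 days after 29 July 2018 (when the non-exempt records are produced) is 12 August 2018; completed 30 July 2018, before the deadline.
Step 5: 61 days after 16 August 2018 (end of the 17-day objection period, which began when the exemption log is issued on 30 July 2018) is 16 October 2018; done 19 October 2018 — 3 days late.
Later steps need not be reached.

Step 5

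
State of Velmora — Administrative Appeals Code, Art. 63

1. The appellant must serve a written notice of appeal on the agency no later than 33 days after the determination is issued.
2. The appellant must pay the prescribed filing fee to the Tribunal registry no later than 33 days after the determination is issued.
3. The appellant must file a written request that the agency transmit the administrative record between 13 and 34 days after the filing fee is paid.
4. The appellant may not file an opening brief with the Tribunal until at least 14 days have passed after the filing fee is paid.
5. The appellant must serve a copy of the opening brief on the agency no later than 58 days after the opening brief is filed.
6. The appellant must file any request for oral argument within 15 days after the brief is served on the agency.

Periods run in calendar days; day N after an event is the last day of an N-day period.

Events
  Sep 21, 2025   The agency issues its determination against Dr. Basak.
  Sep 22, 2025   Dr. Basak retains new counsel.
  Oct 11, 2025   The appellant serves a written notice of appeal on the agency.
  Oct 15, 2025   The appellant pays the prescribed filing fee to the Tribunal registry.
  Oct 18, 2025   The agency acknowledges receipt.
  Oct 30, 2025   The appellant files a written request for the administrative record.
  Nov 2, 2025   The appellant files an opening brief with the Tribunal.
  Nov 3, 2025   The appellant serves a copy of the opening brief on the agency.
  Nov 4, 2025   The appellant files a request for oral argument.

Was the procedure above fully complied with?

Yes

Step 1 — counting 33 days from Sep 21, 2025 (when the determination is issued) gives a deadline of Oct 24, 2025; Oct 11, 2025 is within that limit.
Step 2 — counting 33 days from Sep 21, 2025 (when the determination is issued) gives a deadline of Oct 24, 2025; done Oct 15, 2025 — timely.
Step 3 — 13 and 34 days from Oct 15, 2025 (when the filing fee is paid) are Oct 28, 2025 and Nov 18, 2025 respectively; Oct 30, 2025 falls inside that range.
Step 4 — must wait 14 days from Oct 15, 2025 (when the filing fee is paid), so not before Oct 29, 2025; done Nov 2, 2025 — permitted.
Step 5 — counting 58 days from Nov 2, 2025 (when the opening brief is filed) gives a deadline of Dec 30, 2025; done Nov 3, 2025 — timely.
Step 6 — counting 15 days from Nov 3, 2025 (when the brief is served on the agency) gives a deadline of Nov 18, 2025; done Nov 4, 2025 — timely.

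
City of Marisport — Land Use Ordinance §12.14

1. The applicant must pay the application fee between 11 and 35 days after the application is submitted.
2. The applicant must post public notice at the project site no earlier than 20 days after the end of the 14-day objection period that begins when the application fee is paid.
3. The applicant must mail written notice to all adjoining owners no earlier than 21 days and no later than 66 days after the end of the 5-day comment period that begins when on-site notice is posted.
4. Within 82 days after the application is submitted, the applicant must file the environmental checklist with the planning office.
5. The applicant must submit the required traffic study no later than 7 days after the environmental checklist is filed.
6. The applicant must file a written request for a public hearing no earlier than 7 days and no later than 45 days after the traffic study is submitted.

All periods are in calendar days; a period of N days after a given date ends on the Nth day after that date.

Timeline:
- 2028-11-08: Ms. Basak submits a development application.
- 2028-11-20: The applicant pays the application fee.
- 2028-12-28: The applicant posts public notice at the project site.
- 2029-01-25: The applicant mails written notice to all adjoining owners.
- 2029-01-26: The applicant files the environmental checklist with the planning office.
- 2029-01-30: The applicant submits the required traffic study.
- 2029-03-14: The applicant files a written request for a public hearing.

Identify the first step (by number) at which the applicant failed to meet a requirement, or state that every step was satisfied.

None — every step was satisfied

Step 1: the window is 11–35 days after 2028-11-08 (when the application is submitted), so 2028-11-19 through 2028-12-13; done 2028-11-20 — within the window.
Step 2: the earliest permitted date is 20 days after 2028-12-04 (end of the 14-day objection period, which began when the application fee is paid on 2028-11-20), i.e. 2028-12-24; done 2028-12-28, after the minimum wait.
Step 3: the window is 21–66 days after 2029-01-02 (end of the 5-day comment period, which began when on-site notice is posted on 2028-12-28), so 2029-01-23 through 2029-03-09; done 2029-01-25, which is between those dates.
Step 4: 82 days after 2028-11-08 (when the application is submitted) is 2029-01-29; completed 2029-01-26, before the deadline.
Step 5: 7 days after 2029-01-26 (when the environmental checklist is filed) is 2029-02-02; completed 2029-01-30, before the deadline.
Step 6: the window is 7–45 days after 2029-01-30 (when the traffic study is submitted), so 2029-02-06 through 2029-03-16; done 2029-03-14, which is between those dates.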